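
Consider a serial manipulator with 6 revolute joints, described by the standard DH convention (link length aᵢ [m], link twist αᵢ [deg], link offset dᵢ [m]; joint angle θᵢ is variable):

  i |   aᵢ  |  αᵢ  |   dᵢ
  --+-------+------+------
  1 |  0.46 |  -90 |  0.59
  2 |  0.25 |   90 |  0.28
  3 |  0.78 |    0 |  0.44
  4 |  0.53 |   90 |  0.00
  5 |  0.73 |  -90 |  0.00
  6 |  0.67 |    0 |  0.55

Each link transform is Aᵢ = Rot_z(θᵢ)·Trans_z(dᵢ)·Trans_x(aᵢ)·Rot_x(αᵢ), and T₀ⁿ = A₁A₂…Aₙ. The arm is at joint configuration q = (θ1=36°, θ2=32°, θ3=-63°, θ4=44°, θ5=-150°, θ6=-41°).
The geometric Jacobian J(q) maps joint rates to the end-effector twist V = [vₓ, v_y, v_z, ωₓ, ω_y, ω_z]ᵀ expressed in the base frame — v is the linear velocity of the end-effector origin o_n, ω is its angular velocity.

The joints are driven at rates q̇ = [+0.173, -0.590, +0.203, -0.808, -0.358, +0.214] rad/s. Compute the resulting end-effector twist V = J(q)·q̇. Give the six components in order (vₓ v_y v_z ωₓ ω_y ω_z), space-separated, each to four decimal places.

-0.1613 0.6454 0.3515 -0.0211 -0.3693 -0.6126

o_n = [0.6735, -0.4307, -0.0762]
J₁: ẑ×o_n = [0.4307, 0.6735, -0.0000], ω = ẑ
J2: z=[-0.5878, 0.8090, 0.0000] o=[0.3721, 0.2704, 0.5900] → [-0.5390, -0.3916, 0.1683, -0.5878, 0.8090, 0.0000]
J3: z=[0.4287, 0.3115, 0.8480] o=[0.3791, 0.6215, 0.4575] → [0.7261, 0.4785, -0.5428, 0.4287, 0.3115, 0.8480]
J4: z=[0.4287, 0.3115, 0.8480] o=[1.2192, 0.3728, 0.6430] → [0.4574, -0.1544, -0.1745, 0.4287, 0.3115, 0.8480]
J5: z=[0.3324, -0.9272, 0.1725] o=[1.6644, 0.4830, 0.3775] → [0.5783, -0.0202, -1.2225, 0.3324, -0.9272, 0.1725]
J6: z=[0.0488, -0.1658, -0.9850] o=[0.9768, 0.2379, 0.3847] → [-0.5821, 0.3213, -0.0829, 0.0488, -0.1658, -0.9850]
V = J·q̇ = [-0.1613, 0.6454, 0.3515, -0.0211, -0.3693, -0.6126]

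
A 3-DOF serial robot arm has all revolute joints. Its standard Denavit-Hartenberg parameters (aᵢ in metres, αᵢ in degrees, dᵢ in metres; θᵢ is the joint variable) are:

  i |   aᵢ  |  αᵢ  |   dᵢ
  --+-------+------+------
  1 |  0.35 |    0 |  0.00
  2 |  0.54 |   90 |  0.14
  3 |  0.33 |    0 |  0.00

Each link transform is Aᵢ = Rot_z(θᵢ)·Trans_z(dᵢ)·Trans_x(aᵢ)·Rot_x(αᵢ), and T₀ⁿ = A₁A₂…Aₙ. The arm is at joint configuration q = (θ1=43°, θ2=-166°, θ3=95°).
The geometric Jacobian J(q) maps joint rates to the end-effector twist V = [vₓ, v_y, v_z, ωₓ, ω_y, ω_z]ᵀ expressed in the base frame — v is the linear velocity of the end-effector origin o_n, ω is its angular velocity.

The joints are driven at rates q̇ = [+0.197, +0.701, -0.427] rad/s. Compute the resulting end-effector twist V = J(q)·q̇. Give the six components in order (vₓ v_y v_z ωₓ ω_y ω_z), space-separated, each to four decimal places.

0.2616 -0.3173 0.0123 0.3581 -0.2326 0.8980

o_n = [-0.0225, -0.1901, 0.4687]
J₁: ẑ×o_n = [0.1901, -0.0225, 0.0000], ω = ẑ
J2: z=[0.0000, 0.0000, 1.0000] o=[0.2560, 0.2387, 0.0000] → [0.4288, -0.2784, 0.0000, 0.0000, 0.0000, 1.0000]
J3: z=[-0.8387, 0.5446, 0.0000] o=[-0.0381, -0.2142, 0.1400] → [0.1790, 0.2757, -0.0288, -0.8387, 0.5446, 0.0000]
V = J·q̇ = [0.2616, -0.3173, 0.0123, 0.3581, -0.2326, 0.8980]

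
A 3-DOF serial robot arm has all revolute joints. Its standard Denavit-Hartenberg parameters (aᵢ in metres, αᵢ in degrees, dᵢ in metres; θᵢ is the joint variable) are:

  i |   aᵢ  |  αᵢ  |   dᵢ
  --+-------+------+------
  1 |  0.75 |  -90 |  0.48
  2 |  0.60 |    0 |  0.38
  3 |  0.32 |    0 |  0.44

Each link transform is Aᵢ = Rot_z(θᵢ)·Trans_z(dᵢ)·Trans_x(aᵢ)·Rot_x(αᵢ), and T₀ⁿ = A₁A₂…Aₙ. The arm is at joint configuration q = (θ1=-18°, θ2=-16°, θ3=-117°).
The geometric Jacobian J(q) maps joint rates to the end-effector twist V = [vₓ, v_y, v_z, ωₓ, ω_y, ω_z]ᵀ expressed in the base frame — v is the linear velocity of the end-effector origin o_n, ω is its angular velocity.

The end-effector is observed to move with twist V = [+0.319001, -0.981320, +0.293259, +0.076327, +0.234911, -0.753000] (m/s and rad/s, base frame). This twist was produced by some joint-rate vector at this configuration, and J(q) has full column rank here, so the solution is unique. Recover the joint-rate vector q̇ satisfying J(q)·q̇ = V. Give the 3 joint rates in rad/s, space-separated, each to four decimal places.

o_n = [1.3077, 0.4373, 0.8794]
J₁: ẑ×o_n = [-0.4373, 1.3077, 0.0000], ω = ẑ
J2: z=[0.3090, 0.9511, 0.0000] o=[0.7133, -0.2318, 0.4800] → [0.3799, -0.1234, -0.3585, 0.3090, 0.9511, 0.0000]
J3: z=[0.3090, 0.9511, 0.0000] o=[1.3792, -0.0486, 0.6454] → [0.2226, -0.0723, 0.2182, 0.3090, 0.9511, 0.0000]
q̇ = J⁺·V = [-0.7530, -0.4150, 0.6620]

-0.7530 -0.4150 0.6620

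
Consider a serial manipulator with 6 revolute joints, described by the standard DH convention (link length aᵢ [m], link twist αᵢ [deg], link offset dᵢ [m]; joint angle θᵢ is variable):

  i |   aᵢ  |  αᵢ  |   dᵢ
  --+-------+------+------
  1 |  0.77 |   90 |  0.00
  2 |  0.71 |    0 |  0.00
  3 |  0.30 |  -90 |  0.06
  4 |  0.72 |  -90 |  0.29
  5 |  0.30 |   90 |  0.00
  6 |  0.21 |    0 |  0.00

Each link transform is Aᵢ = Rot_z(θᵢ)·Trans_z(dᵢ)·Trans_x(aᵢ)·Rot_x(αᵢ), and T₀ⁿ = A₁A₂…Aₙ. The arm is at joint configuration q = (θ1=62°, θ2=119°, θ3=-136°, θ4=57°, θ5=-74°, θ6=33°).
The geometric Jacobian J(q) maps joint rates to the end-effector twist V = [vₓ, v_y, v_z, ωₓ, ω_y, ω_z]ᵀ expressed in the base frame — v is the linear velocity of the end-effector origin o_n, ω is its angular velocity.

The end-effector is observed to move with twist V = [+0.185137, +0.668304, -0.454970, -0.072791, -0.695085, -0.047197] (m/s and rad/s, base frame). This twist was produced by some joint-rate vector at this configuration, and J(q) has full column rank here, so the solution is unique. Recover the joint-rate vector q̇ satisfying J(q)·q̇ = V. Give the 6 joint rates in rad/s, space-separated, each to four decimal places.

0.2560 -0.4110 -0.0160 -0.7280 0.0700 0.9020

o_n = [-0.0301, 1.4690, 1.1408]
J₁: ẑ×o_n = [-1.4690, -0.0301, 0.0000], ω = ẑ
J2: z=[0.8829, -0.4695, 0.0000] o=[0.3615, 0.6799, 0.0000] → [-0.5356, -1.0072, 0.5129, 0.8829, -0.4695, 0.0000]
J3: z=[0.8829, -0.4695, 0.0000] o=[0.1999, 0.3759, 0.6210] → [-0.2440, -0.4589, 0.8571, 0.8829, -0.4695, 0.0000]
J4: z=[0.1373, 0.2581, 0.9563] o=[0.3876, 0.6011, 0.5333] → [-0.6731, -0.4828, 0.2269, 0.1373, 0.2581, 0.9563]
J5: z=[-0.8574, -0.4525, 0.2452] o=[0.0703, 1.2905, 0.6959] → [-0.2450, 0.3568, -0.1984, -0.8574, -0.4525, 0.2452]
J6: z=[0.5146, -0.7494, 0.4167] o=[0.0688, 1.4356, 0.9586] → [-0.1505, -0.1350, -0.0569, 0.5146, -0.7494, 0.4167]
q̇ = J⁺·V = [0.2560, -0.4110, -0.0160, -0.7280, 0.0700, 0.9020]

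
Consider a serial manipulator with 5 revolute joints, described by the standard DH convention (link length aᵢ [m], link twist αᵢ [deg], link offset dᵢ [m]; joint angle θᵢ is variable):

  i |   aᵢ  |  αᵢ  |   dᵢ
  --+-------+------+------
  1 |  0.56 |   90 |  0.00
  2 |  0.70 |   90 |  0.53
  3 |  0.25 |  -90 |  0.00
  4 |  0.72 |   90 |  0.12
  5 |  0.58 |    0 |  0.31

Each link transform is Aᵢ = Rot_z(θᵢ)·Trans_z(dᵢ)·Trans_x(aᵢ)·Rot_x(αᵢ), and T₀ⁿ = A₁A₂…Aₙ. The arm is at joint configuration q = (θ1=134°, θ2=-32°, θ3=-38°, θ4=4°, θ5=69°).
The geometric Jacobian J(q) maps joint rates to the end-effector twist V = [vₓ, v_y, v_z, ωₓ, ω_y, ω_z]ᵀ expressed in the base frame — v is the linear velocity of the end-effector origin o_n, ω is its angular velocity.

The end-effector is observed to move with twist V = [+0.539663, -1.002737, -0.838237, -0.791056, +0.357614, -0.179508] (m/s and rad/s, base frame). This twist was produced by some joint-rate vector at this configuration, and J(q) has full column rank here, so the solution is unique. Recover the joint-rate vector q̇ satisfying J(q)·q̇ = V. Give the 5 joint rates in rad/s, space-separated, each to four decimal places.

-0.4380 -0.9870 -0.9460 0.8620 0.3000

o_n = [-1.2811, 1.7788, -1.2941]
J₁: ẑ×o_n = [-1.7788, -1.2811, 0.0000], ω = ẑ
J2: z=[0.7193, 0.6947, 0.0000] o=[-0.3890, 0.4028, 0.0000] → [-0.8989, 0.9309, 1.6095, 0.7193, 0.6947, 0.0000]
J3: z=[0.3681, -0.3812, -0.8480] o=[-0.4201, 1.1980, -0.3709] → [0.8444, 1.0699, -0.1144, 0.3681, -0.3812, -0.8480]
J4: z=[0.2042, 0.9230, -0.3263] o=[-0.6469, 1.2113, -0.4753] → [-0.5705, 0.3740, 0.7012, 0.2042, 0.9230, -0.3263]
J5: z=[0.3039, -0.3766, -0.8751] o=[-1.2924, 1.3793, -0.7718] → [0.5463, 0.1488, 0.1257, 0.3039, -0.3766, -0.8751]
q̇ = J⁺·V = [-0.4380, -0.9870, -0.9460, 0.8620, 0.3000]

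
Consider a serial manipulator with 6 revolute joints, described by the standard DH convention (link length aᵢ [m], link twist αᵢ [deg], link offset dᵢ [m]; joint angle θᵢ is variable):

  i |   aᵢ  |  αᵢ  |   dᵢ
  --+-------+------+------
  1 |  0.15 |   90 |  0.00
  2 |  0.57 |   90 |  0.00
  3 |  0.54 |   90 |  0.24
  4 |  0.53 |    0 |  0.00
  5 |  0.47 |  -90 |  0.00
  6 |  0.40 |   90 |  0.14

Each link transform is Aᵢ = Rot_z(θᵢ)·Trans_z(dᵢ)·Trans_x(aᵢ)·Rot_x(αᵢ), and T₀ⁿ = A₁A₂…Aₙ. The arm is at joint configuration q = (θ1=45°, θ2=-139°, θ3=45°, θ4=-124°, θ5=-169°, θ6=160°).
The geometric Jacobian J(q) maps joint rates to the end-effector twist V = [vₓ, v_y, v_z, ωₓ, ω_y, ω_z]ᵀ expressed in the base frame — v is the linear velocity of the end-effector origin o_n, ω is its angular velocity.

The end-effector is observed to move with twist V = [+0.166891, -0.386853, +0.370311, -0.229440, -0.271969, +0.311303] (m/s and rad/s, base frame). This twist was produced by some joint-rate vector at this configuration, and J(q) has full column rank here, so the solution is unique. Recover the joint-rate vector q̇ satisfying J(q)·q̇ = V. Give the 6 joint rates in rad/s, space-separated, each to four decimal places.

0.1780 -0.6620 0.5950 0.3260 -0.6880 -0.6700

o_n = [-0.0326, -0.3209, -0.4246]
J₁: ẑ×o_n = [0.3209, -0.0326, 0.0000], ω = ẑ
J2: z=[0.7071, -0.7071, 0.0000] o=[0.1061, 0.1061, 0.0000] → [0.3002, 0.3002, -0.4000, 0.7071, -0.7071, 0.0000]
J3: z=[-0.4639, -0.4639, 0.7547] o=[-0.1981, -0.1981, -0.3740] → [0.1162, 0.1014, 0.1338, -0.4639, -0.4639, 0.7547]
J4: z=[-0.8774, 0.1226, -0.4639] o=[-0.2432, -0.7832, -0.4433] → [0.2168, -0.0813, -0.4314, -0.8774, 0.1226, -0.4639]
J5: z=[-0.8774, 0.1226, -0.4639] o=[-0.0757, -0.3194, -0.6375] → [0.0254, 0.1667, -0.0039, -0.8774, 0.1226, -0.4639]
J6: z=[-0.2942, 0.6263, 0.7219] o=[-0.2539, -0.6812, -0.3961] → [-0.2779, 0.1514, -0.2446, -0.2942, 0.6263, 0.7219]
q̇ = J⁺·V = [0.1780, -0.6620, 0.5950, 0.3260, -0.6880, -0.6700]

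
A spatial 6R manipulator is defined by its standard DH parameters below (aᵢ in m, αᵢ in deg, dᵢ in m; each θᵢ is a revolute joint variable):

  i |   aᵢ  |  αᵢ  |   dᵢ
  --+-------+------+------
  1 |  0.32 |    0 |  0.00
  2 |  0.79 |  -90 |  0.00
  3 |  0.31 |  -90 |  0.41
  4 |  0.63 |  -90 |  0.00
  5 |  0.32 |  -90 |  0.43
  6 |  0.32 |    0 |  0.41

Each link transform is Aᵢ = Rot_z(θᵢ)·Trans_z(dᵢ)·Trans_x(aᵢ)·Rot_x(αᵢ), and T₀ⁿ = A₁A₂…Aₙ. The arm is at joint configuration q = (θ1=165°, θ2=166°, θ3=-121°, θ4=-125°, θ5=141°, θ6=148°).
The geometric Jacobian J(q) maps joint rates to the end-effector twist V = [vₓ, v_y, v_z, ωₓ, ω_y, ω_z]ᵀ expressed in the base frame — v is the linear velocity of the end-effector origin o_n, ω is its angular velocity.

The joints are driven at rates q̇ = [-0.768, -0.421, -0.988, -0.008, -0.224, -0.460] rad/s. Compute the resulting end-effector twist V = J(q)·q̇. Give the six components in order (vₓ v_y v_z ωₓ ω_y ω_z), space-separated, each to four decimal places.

o_n = [0.8523, 0.3916, 0.4326]
J₁: ẑ×o_n = [-0.3916, 0.8523, 0.0000], ω = ẑ
J2: z=[0.0000, 0.0000, 1.0000] o=[-0.3091, 0.0828, 0.0000] → [-0.3088, 1.1614, 0.0000, 0.0000, 0.0000, 1.0000]
J3: z=[0.4848, 0.8746, 0.0000] o=[0.3819, -0.3002, 0.0000] → [0.3784, -0.2097, -0.0761, 0.4848, 0.8746, 0.0000]
J4: z=[0.7497, -0.4156, 0.5150] o=[0.4410, 0.1358, 0.2657] → [-0.2011, 0.0867, 0.3627, 0.7497, -0.4156, 0.5150]
J5: z=[-0.0909, 0.7062, 0.7022] o=[0.8540, 0.4970, -0.0440] → [0.4106, 0.0422, 0.0107, -0.0909, 0.7062, 0.7022]
J6: z=[0.1701, -0.6837, 0.7097] o=[0.5009, 0.7418, 0.2765] → [0.1417, 0.2228, 0.1807, 0.1701, -0.6837, 0.7097]
V = J·q̇ = [-0.0986, -1.0489, -0.0133, -0.5429, -0.7045, -1.6768]

-0.0986 -1.0489 -0.0133 -0.5429 -0.7045 -1.6768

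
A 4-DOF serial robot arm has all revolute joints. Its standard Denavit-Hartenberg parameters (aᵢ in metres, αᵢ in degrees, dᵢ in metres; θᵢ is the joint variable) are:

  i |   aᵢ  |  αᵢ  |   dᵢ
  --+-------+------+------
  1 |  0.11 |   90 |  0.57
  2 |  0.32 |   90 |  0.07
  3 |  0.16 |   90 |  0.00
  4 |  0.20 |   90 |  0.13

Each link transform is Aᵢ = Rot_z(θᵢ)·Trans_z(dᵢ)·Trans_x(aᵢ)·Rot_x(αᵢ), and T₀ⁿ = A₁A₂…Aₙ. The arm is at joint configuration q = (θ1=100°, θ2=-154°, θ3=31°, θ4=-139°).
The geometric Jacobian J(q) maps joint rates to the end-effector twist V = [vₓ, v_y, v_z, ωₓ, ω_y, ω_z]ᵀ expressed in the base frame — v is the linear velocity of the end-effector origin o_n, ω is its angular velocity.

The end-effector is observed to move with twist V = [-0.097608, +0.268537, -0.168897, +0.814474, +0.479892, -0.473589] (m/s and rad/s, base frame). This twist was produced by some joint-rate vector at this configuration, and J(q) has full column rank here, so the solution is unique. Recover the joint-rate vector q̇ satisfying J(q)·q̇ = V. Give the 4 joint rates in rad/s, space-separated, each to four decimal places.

o_n = [-0.0037, -0.1908, 0.2790]
J₁: ẑ×o_n = [0.1908, -0.0037, 0.0000], ω = ẑ
J2: z=[0.9848, 0.1736, 0.0000] o=[-0.0191, 0.1083, 0.5700] → [-0.0505, 0.2865, -0.2973, 0.9848, 0.1736, 0.0000]
J3: z=[0.0761, -0.4317, 0.8988] o=[0.0998, -0.1628, 0.4297] → [0.0902, -0.0815, -0.0468, 0.0761, -0.4317, 0.8988]
J4: z=[-0.7638, -0.6047, -0.2258] o=[0.2023, -0.2698, 0.3696] → [0.0726, -0.0227, -0.1850, -0.7638, -0.6047, -0.2258]
q̇ = J⁺·V = [0.0280, 0.7560, -0.5960, -0.1510]

0.0280 0.7560 -0.5960 -0.1510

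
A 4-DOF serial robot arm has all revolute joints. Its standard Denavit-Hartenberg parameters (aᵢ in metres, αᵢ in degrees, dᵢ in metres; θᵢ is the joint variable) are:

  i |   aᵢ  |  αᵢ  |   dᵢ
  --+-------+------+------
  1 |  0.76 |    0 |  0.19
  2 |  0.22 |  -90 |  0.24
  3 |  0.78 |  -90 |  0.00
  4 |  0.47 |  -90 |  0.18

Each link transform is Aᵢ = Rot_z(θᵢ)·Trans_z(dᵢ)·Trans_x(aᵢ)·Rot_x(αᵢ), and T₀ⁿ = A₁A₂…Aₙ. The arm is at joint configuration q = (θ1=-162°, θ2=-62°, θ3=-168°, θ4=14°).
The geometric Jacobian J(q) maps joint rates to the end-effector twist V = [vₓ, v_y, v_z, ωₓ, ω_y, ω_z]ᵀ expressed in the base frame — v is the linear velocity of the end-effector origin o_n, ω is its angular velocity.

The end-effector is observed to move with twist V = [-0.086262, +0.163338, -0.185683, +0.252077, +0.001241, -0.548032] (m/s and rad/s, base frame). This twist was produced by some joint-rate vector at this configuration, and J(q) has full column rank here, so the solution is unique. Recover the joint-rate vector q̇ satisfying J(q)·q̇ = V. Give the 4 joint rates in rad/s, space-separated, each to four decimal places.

-0.4680 0.7690 -0.1760 -0.8680

o_n = [0.0407, -0.8141, 0.8631]
J₁: ẑ×o_n = [0.8141, 0.0407, -0.0000], ω = ẑ
J2: z=[0.0000, 0.0000, 1.0000] o=[-0.7228, -0.2349, 0.1900] → [0.5792, 0.7635, -0.0000, 0.0000, 0.0000, 1.0000]
J3: z=[-0.6947, -0.7193, 0.0000] o=[-0.8811, -0.0820, 0.4300] → [-0.3115, 0.3008, 1.1716, -0.6947, -0.7193, 0.0000]
J4: z=[-0.1496, 0.1444, 0.9781] o=[-0.3322, -0.6120, 0.5922] → [0.2368, 0.4053, -0.0236, -0.1496, 0.1444, 0.9781]
q̇ = J⁺·V = [-0.4680, 0.7690, -0.1760, -0.8680]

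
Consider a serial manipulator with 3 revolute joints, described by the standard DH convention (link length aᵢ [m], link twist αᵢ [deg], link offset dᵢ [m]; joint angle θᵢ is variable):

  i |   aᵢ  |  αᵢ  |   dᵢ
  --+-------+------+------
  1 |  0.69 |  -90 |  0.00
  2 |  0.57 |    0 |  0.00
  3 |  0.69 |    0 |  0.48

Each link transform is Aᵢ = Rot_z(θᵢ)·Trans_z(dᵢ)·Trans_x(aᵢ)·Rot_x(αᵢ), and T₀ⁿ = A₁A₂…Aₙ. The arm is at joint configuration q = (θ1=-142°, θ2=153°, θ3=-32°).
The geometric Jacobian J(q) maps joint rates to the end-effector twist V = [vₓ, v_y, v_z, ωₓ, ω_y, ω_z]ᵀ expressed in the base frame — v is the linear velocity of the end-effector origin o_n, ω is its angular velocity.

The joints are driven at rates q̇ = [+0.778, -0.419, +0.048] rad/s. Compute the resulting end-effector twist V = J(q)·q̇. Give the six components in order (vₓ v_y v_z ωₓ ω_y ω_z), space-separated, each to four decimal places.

-0.0471 0.1343 -0.3446 -0.2284 0.2924 0.7780

o_n = [0.4320, -0.2716, -0.8502]
J₁: ẑ×o_n = [0.2716, 0.4320, -0.0000], ω = ẑ
J2: z=[0.6157, -0.7880, 0.0000] o=[-0.5437, -0.4248, 0.0000] → [0.6700, 0.5234, 0.8632, 0.6157, -0.7880, 0.0000]
J3: z=[0.6157, -0.7880, 0.0000] o=[-0.1435, -0.1121, -0.2588] → [0.4661, 0.3641, 0.3554, 0.6157, -0.7880, 0.0000]
V = J·q̇ = [-0.0471, 0.1343, -0.3446, -0.2284, 0.2924, 0.7780]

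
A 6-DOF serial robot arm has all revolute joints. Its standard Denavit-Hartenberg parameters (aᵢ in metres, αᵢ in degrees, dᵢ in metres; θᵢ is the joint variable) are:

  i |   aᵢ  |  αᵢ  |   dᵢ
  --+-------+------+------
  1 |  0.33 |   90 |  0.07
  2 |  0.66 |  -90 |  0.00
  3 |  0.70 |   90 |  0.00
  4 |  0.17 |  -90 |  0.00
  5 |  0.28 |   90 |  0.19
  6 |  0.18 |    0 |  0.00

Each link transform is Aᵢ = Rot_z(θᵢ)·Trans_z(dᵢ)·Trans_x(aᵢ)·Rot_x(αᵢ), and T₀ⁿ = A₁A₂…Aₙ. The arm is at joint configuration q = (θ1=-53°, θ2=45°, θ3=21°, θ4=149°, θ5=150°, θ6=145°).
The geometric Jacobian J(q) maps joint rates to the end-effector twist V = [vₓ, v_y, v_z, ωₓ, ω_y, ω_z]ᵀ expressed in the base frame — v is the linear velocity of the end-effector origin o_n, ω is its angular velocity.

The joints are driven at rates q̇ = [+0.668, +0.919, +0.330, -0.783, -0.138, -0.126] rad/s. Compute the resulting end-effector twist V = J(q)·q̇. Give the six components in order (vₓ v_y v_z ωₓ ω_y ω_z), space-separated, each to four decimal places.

0.1479 1.3818 0.7780 -0.4257 0.1578 0.8738

o_n = [0.9565, -0.8678, 0.6934]
J₁: ẑ×o_n = [0.8678, 0.9565, -0.0000], ω = ẑ
J2: z=[-0.7986, -0.6018, 0.0000] o=[0.1986, -0.2635, 0.0700] → [-0.3752, 0.4979, 0.9387, -0.7986, -0.6018, 0.0000]
J3: z=[-0.4255, 0.5647, 0.7071] o=[0.4795, -0.6363, 0.5367] → [0.2522, 0.4040, -0.1709, -0.4255, 0.5647, 0.7071]
J4: z=[-0.5931, -0.7642, 0.2534] o=[0.9579, -0.8543, 0.9988] → [0.2368, -0.1815, 0.0069, -0.5931, -0.7642, 0.2534]
J5: z=[0.0127, -0.3236, -0.9461] o=[0.8210, -0.7595, 0.9645] → [-0.0147, -0.1247, 0.0425, 0.0127, -0.3236, -0.9461]
J6: z=[0.1111, 0.9408, -0.3203] o=[1.1017, -0.8493, 0.7982] → [-0.1045, 0.0581, 0.1346, 0.1111, 0.9408, -0.3203]
V = J·q̇ = [0.1479, 1.3818, 0.7780, -0.4257, 0.1578, 0.8738]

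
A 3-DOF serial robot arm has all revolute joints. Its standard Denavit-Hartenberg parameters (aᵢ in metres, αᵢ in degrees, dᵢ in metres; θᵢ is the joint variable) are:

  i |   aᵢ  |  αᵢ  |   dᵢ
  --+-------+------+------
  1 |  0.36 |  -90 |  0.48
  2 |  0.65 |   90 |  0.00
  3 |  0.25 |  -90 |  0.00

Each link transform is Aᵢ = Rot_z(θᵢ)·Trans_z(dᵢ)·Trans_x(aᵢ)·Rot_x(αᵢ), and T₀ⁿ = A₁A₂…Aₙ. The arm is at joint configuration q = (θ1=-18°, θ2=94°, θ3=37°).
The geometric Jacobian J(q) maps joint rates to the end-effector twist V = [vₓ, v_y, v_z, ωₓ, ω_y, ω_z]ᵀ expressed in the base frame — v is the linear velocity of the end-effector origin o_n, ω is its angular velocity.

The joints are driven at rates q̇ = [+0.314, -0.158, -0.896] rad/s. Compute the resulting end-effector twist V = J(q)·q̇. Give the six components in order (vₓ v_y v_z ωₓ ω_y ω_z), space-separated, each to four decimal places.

o_n = [0.3325, 0.0502, -0.3676]
J₁: ẑ×o_n = [-0.0502, 0.3325, 0.0000], ω = ẑ
J2: z=[0.3090, 0.9511, 0.0000] o=[0.3424, -0.1112, 0.4800] → [-0.8061, 0.2619, 0.0593, 0.3090, 0.9511, 0.0000]
J3: z=[0.9487, -0.3083, -0.0698] o=[0.2993, -0.0972, -0.1684] → [0.0717, 0.1866, 0.1501, 0.9487, -0.3083, -0.0698]
V = J·q̇ = [0.0474, -0.1042, -0.1438, -0.8989, 0.1259, 0.3765]

0.0474 -0.1042 -0.1438 -0.8989 0.1259 0.3765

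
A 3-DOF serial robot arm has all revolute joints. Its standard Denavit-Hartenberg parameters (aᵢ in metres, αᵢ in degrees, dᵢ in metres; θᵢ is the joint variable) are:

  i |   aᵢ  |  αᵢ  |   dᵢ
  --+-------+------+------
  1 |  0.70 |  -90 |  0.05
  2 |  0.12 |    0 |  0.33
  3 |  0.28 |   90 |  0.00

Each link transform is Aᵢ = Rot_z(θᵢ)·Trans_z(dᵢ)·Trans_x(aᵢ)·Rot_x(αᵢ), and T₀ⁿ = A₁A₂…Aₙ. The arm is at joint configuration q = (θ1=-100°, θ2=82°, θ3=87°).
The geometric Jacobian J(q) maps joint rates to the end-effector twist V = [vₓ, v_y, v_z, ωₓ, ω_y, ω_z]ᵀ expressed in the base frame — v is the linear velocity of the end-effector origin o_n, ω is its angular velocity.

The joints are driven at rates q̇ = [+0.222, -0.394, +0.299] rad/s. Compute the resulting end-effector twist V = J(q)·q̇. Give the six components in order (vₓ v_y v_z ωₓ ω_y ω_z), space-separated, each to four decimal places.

0.1003 0.0040 -0.0195 -0.0936 0.0165 0.2220

o_n = [0.2483, -0.4924, -0.1223]
J₁: ẑ×o_n = [0.4924, 0.2483, -0.0000], ω = ẑ
J2: z=[0.9848, -0.1736, 0.0000] o=[-0.1216, -0.6894, 0.0500] → [0.0299, 0.1696, 0.2582, 0.9848, -0.1736, 0.0000]
J3: z=[0.9848, -0.1736, 0.0000] o=[0.2005, -0.7631, -0.0688] → [0.0093, 0.0526, 0.2749, 0.9848, -0.1736, 0.0000]
V = J·q̇ = [0.1003, 0.0040, -0.0195, -0.0936, 0.0165, 0.2220]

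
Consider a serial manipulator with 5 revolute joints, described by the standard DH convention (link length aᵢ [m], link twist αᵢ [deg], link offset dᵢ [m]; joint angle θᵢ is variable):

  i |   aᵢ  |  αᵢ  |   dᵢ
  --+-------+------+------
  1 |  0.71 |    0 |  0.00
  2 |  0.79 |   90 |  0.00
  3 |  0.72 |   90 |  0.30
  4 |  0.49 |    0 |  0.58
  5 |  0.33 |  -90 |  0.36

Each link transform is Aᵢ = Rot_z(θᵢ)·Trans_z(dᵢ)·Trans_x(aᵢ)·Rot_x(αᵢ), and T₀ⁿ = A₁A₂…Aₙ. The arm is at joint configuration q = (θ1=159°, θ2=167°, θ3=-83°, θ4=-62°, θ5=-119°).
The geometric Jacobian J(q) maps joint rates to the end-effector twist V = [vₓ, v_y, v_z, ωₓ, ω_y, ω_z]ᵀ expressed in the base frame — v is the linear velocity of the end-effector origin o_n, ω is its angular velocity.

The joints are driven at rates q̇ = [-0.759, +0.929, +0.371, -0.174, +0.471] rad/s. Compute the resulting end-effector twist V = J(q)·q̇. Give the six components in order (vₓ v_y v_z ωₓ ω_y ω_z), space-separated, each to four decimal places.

o_n = [-0.6478, 0.3973, -0.7300]
J₁: ẑ×o_n = [-0.3973, -0.6478, 0.0000], ω = ẑ
J2: z=[0.0000, 0.0000, 1.0000] o=[-0.6628, 0.2544, 0.0000] → [-0.1429, 0.0151, 0.0000, 0.0000, 0.0000, 1.0000]
J3: z=[-0.5592, -0.8290, 0.0000] o=[-0.0079, -0.1873, 0.0000] → [0.6052, -0.4082, -0.8574, -0.5592, -0.8290, 0.0000]
J4: z=[-0.8229, 0.5550, -0.1219] o=[-0.1029, -0.4851, -0.7146] → [0.0990, 0.0537, -0.4237, -0.8229, 0.5550, -0.1219]
J5: z=[-0.8229, 0.5550, -0.1219] o=[-0.3150, 0.1798, -1.0136] → [0.1839, 0.2739, 0.0057, -0.8229, 0.5550, -0.1219]
V = J·q̇ = [0.4628, 0.4739, -0.2417, -0.4518, -0.1427, 0.1338]

0.4628 0.4739 -0.2417 -0.4518 -0.1427 0.1338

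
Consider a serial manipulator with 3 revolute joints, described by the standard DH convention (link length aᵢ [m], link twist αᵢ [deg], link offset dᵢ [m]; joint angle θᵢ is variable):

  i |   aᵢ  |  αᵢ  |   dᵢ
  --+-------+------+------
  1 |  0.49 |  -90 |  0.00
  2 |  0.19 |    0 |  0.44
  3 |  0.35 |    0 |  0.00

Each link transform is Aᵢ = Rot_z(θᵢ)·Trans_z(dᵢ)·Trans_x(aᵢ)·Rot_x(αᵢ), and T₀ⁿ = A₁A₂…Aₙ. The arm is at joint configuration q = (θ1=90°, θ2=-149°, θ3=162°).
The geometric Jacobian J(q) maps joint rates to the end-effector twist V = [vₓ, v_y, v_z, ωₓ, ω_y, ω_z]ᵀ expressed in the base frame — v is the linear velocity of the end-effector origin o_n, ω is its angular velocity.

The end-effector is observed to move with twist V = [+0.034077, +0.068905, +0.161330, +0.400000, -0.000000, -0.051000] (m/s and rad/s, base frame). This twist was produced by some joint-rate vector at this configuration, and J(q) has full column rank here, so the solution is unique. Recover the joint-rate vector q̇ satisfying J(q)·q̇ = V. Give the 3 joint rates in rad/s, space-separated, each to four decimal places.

-0.0510 0.1530 -0.5530

o_n = [-0.4400, 0.6682, 0.0191]
J₁: ẑ×o_n = [-0.6682, -0.4400, 0.0000], ω = ẑ
J2: z=[-1.0000, 0.0000, 0.0000] o=[0.0000, 0.4900, 0.0000] → [-0.0000, 0.0191, -0.1782, -1.0000, 0.0000, 0.0000]
J3: z=[-1.0000, 0.0000, 0.0000] o=[-0.4400, 0.3271, 0.0979] → [-0.0000, -0.0787, -0.3410, -1.0000, 0.0000, 0.0000]
q̇ = J⁺·V = [-0.0510, 0.1530, -0.5530]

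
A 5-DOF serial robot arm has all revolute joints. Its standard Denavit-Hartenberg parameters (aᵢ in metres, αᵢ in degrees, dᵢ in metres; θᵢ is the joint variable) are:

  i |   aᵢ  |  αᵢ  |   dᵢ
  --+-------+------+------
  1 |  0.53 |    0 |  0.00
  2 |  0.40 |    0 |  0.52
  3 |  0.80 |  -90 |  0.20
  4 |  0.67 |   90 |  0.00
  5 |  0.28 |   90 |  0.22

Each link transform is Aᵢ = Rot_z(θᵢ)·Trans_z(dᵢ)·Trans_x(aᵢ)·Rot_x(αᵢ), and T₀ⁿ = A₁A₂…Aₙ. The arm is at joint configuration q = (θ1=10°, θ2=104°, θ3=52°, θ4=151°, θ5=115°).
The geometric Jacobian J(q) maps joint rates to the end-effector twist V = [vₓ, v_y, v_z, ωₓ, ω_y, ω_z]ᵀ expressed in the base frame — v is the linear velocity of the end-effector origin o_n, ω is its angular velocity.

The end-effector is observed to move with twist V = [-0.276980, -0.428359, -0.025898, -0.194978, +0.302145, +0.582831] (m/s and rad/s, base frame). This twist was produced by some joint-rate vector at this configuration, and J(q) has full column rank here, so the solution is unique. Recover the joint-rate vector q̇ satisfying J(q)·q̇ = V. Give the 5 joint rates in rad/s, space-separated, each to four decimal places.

o_n = [-0.1137, 0.3138, 0.2601]
J₁: ẑ×o_n = [-0.3138, -0.1137, 0.0000], ω = ẑ
J2: z=[0.0000, 0.0000, 1.0000] o=[0.5219, 0.0920, 0.0000] → [-0.2218, -0.6356, 0.0000, 0.0000, 0.0000, 1.0000]
J3: z=[0.0000, 0.0000, 1.0000] o=[0.3593, 0.4575, 0.5200] → [0.1436, -0.4730, 0.0000, 0.0000, 0.0000, 1.0000]
J4: z=[-0.2419, -0.9703, 0.0000] o=[-0.4170, 0.6510, 0.7200] → [0.4462, -0.1113, 0.3758, -0.2419, -0.9703, 0.0000]
J5: z=[-0.4704, 0.1173, -0.8746] o=[0.1516, 0.5092, 0.3952] → [-0.1867, 0.1685, 0.1230, -0.4704, 0.1173, -0.8746]
q̇ = J⁺·V = [0.0880, 0.4860, 0.4820, -0.2460, 0.5410]

0.0880 0.4860 0.4820 -0.2460 0.5410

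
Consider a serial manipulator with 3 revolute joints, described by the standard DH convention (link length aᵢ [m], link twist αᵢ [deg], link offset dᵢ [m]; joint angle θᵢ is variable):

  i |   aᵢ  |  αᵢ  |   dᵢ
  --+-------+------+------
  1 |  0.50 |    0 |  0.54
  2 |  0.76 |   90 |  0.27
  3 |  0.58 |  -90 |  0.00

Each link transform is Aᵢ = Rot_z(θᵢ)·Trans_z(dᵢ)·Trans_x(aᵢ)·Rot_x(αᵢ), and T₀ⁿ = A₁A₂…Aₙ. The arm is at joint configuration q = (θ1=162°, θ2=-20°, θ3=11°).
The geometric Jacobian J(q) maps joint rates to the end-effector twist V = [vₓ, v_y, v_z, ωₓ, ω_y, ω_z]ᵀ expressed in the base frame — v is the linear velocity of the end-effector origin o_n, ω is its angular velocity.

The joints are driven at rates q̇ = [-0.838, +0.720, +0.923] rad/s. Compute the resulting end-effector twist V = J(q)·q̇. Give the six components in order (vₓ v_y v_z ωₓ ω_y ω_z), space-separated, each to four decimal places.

o_n = [-1.5231, 0.9729, 0.9207]
J₁: ẑ×o_n = [-0.9729, -1.5231, 0.0000], ω = ẑ
J2: z=[0.0000, 0.0000, 1.0000] o=[-0.4755, 0.1545, 0.5400] → [-0.8184, -1.0475, 0.0000, 0.0000, 0.0000, 1.0000]
J3: z=[0.6157, 0.7880, 0.0000] o=[-1.0744, 0.6224, 0.8100] → [0.0872, -0.0681, 0.5693, 0.6157, 0.7880, 0.0000]
V = J·q̇ = [0.3065, 0.4592, 0.5255, 0.5683, 0.7273, -0.1180]

0.3065 0.4592 0.5255 0.5683 0.7273 -0.1180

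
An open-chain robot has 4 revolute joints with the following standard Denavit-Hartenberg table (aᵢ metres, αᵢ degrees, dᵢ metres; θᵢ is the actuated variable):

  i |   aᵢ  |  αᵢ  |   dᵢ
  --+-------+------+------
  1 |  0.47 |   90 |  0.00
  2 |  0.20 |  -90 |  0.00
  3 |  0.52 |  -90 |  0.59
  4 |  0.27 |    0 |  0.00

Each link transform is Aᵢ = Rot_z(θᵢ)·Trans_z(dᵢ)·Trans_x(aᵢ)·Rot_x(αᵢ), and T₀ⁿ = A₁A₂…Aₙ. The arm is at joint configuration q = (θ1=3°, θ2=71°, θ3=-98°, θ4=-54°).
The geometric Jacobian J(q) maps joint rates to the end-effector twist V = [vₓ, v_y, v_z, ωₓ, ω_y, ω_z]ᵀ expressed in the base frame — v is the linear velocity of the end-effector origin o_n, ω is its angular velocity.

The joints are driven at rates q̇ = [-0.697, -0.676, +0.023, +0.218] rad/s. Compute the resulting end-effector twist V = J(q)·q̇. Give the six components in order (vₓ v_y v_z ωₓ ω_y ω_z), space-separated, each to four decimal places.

o_n = [-0.2245, -0.6848, 0.3630]
J₁: ẑ×o_n = [0.6848, -0.2245, 0.0000], ω = ẑ
J2: z=[0.0523, -0.9986, 0.0000] o=[0.4694, 0.0246, 0.0000] → [-0.3625, -0.0190, -0.7300, 0.0523, -0.9986, 0.0000]
J3: z=[-0.9442, -0.0495, 0.3256] o=[0.5344, 0.0280, 0.1891] → [0.2235, -0.0829, 0.6355, -0.9442, -0.0495, 0.3256]
J4: z=[0.3292, -0.1221, 0.9363] o=[-0.0193, -0.5167, 0.3128] → [0.1513, -0.2087, -0.0804, 0.3292, -0.1221, 0.9363]
V = J·q̇ = [-0.1941, 0.1219, 0.4906, 0.0147, 0.6473, -0.4854]

-0.1941 0.1219 0.4906 0.0147 0.6473 -0.4854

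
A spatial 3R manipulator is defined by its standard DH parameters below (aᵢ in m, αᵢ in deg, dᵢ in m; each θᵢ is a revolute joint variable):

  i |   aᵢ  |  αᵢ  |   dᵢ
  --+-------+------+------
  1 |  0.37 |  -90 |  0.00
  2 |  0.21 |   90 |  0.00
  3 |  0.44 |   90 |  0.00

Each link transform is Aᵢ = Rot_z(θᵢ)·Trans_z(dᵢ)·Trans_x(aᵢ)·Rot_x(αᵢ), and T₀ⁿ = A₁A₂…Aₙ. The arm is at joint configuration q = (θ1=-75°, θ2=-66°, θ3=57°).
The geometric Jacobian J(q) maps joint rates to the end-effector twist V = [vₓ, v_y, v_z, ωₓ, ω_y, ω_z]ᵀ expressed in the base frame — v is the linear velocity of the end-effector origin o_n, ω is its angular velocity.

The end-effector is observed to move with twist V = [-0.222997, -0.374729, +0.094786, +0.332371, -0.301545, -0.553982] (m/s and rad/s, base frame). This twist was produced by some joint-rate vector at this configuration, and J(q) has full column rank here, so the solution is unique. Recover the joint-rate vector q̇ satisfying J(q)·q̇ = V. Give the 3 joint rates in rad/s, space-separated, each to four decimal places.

o_n = [0.4995, -0.4385, 0.4108]
J₁: ẑ×o_n = [0.4385, 0.4995, -0.0000], ω = ẑ
J2: z=[0.9659, 0.2588, 0.0000] o=[0.0958, -0.3574, 0.0000] → [0.1063, -0.3968, -0.1829, 0.9659, 0.2588, 0.0000]
J3: z=[-0.2364, 0.8824, 0.4067] o=[0.1179, -0.4399, 0.1918] → [0.1926, 0.2070, -0.3371, -0.2364, 0.8824, 0.4067]
q̇ = J⁺·V = [-0.3860, 0.2430, -0.4130]

-0.3860 0.2430 -0.4130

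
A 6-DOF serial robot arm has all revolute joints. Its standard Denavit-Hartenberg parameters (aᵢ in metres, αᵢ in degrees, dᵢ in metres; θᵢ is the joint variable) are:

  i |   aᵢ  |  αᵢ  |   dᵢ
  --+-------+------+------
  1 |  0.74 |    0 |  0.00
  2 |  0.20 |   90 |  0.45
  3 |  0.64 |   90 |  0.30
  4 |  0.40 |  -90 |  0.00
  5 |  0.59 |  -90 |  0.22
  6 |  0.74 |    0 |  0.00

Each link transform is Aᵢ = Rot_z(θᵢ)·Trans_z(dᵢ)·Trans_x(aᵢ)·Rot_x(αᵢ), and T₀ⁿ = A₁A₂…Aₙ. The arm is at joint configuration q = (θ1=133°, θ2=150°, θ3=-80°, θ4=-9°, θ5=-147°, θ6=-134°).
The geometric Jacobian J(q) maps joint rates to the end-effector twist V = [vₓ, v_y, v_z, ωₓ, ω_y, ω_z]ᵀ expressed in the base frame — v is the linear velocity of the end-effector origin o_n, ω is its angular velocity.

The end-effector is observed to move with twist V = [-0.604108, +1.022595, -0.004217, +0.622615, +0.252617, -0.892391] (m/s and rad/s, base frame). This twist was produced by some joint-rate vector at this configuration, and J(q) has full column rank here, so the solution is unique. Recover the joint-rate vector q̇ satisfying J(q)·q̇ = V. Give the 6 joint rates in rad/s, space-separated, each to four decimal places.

o_n = [-1.3913, -0.0212, -0.6305]
J₁: ẑ×o_n = [0.0212, -1.3913, 0.0000], ω = ẑ
J2: z=[0.0000, 0.0000, 1.0000] o=[-0.5047, 0.5412, 0.0000] → [0.5624, -0.8867, 0.0000, 0.0000, 0.0000, 1.0000]
J3: z=[-0.9744, -0.2250, 0.0000] o=[-0.4597, 0.3463, 0.4500] → [0.2431, -1.0528, 0.1485, -0.9744, -0.2250, 0.0000]
J4: z=[-0.2215, 0.9596, -0.1736] o=[-0.7270, 0.1706, -0.1803] → [-0.4653, 0.0156, 0.6800, -0.2215, 0.9596, -0.1736]
J5: z=[-0.9563, -0.2486, -0.1541] o=[-0.6506, 0.1178, -0.5694] → [-0.0062, 0.0557, -0.0513, -0.9563, -0.2486, -0.1541]
J6: z=[-0.0818, 0.7329, -0.6754] o=[-1.0267, 0.4367, -0.1777] → [-0.6411, 0.2093, 0.3047, -0.0818, 0.7329, -0.6754]
q̇ = J⁺·V = [-0.0430, -0.7500, -0.2530, -0.0980, -0.3930, 0.2620]

-0.0430 -0.7500 -0.2530 -0.0980 -0.3930 0.2620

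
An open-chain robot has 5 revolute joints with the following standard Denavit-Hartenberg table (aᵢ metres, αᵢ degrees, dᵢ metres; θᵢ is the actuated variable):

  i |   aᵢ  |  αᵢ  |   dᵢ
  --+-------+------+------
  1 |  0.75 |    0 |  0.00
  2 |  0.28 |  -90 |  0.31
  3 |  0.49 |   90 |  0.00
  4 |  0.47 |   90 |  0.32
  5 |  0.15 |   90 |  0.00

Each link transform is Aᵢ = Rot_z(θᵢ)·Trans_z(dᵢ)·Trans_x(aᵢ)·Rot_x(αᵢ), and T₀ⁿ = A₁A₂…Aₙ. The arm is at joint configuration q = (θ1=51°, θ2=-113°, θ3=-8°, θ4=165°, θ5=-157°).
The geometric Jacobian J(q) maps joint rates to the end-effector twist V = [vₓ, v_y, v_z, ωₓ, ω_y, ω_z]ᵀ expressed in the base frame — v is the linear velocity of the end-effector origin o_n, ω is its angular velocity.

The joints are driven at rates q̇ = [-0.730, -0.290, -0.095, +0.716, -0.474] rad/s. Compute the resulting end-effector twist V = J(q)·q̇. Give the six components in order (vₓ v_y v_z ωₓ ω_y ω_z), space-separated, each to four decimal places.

o_n = [0.7410, 0.2600, 0.5924]
J₁: ẑ×o_n = [-0.2600, 0.7410, 0.0000], ω = ẑ
J2: z=[0.0000, 0.0000, 1.0000] o=[0.4720, 0.5829, 0.0000] → [0.3229, 0.2690, -0.0000, 0.0000, 0.0000, 1.0000]
J3: z=[0.8829, 0.4695, 0.0000] o=[0.6034, 0.3356, 0.3100] → [0.1326, -0.2494, -0.1314, 0.8829, 0.4695, 0.0000]
J4: z=[-0.0653, 0.1229, 0.9903] o=[0.8312, -0.0928, 0.3782] → [-0.3230, -0.0754, -0.0120, -0.0653, 0.1229, 0.9903]
J5: z=[0.9732, 0.2272, 0.0360] o=[0.7067, 0.4006, 0.6319] → [-0.0039, 0.0397, -0.1446, 0.9732, 0.2272, 0.0360]
V = J·q̇ = [-0.1459, -0.6680, 0.0725, -0.5920, -0.0643, -0.3280]

-0.1459 -0.6680 0.0725 -0.5920 -0.0643 -0.3280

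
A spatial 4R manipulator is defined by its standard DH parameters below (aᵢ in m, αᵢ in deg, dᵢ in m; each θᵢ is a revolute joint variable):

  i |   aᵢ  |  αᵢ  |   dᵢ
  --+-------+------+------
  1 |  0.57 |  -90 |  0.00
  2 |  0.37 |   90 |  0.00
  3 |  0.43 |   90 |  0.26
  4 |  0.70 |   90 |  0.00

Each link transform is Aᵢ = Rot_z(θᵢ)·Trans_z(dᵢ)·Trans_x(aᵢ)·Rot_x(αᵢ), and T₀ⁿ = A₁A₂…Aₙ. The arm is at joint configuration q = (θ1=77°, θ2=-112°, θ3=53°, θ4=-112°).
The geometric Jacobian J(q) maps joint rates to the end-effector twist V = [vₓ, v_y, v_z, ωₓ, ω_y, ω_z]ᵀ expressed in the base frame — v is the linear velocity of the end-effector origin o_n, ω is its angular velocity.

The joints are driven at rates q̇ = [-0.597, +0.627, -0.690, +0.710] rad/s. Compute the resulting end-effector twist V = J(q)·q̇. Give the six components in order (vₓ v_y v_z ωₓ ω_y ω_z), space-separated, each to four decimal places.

0.2559 0.4328 0.2971 -0.0985 0.4613 0.1872

o_n = [0.0391, 0.7651, 0.5824]
J₁: ẑ×o_n = [-0.7651, 0.0391, 0.0000], ω = ẑ
J2: z=[-0.9744, 0.2250, 0.0000] o=[0.1282, 0.5554, 0.0000] → [0.1310, 0.5675, -0.1843, -0.9744, 0.2250, 0.0000]
J3: z=[-0.2086, -0.9034, -0.3746] o=[0.0970, 0.4203, 0.3431] → [-0.0871, 0.0716, -0.1242, -0.2086, -0.9034, -0.3746]
J4: z=[0.5191, -0.4269, 0.7405] o=[-0.3136, 0.1682, 0.4856] → [-0.4833, 0.2109, 0.4604, 0.5191, -0.4269, 0.7405]
V = J·q̇ = [0.2559, 0.4328, 0.2971, -0.0985, 0.4613, 0.1872]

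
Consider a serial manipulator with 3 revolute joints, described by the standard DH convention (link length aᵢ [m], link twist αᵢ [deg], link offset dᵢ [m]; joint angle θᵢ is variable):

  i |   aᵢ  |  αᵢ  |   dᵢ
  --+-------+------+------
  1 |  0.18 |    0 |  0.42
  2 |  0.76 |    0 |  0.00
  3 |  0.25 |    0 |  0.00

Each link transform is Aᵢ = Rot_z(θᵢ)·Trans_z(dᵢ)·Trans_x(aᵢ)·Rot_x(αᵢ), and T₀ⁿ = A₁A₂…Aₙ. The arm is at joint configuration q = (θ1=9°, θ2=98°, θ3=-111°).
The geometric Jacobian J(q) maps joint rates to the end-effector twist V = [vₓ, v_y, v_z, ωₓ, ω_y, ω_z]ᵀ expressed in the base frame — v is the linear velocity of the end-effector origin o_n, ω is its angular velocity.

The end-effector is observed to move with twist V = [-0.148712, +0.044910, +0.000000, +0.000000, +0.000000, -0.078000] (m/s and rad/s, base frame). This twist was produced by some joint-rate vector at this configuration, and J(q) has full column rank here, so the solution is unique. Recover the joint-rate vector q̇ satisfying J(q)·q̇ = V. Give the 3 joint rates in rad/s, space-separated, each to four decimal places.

0.5870 -0.4070 -0.2580

o_n = [0.2050, 0.7375, 0.4200]
J₁: ẑ×o_n = [-0.7375, 0.2050, 0.0000], ω = ẑ
J2: z=[0.0000, 0.0000, 1.0000] o=[0.1778, 0.0282, 0.4200] → [-0.7094, 0.0272, 0.0000, 0.0000, 0.0000, 1.0000]
J3: z=[0.0000, 0.0000, 1.0000] o=[-0.0444, 0.7549, 0.4200] → [0.0174, 0.2494, -0.0000, 0.0000, 0.0000, 1.0000]
q̇ = J⁺·V = [0.5870, -0.4070, -0.2580]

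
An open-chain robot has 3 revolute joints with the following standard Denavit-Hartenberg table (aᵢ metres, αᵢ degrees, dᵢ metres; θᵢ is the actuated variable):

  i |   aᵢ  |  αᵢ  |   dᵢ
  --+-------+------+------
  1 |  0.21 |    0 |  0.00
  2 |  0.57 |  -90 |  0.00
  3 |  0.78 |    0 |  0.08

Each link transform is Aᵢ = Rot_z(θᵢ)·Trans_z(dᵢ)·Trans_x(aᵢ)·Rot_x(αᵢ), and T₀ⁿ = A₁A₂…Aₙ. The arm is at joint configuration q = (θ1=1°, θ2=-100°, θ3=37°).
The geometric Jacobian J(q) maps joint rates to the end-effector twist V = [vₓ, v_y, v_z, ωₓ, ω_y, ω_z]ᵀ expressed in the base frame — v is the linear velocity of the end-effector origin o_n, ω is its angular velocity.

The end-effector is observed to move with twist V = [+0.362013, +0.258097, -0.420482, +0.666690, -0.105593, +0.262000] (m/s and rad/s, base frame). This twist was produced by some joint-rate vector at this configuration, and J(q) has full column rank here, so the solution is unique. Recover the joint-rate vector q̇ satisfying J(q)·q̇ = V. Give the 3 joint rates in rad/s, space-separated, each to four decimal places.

o_n = [0.1024, -1.1871, -0.4694]
J₁: ẑ×o_n = [1.1871, 0.1024, -0.0000], ω = ẑ
J2: z=[0.0000, 0.0000, 1.0000] o=[0.2100, 0.0037, 0.0000] → [1.1908, -0.1076, 0.0000, 0.0000, 0.0000, 1.0000]
J3: z=[0.9877, -0.1564, 0.0000] o=[0.1208, -0.5593, 0.0000] → [0.0734, 0.4636, -0.6229, 0.9877, -0.1564, 0.0000]
q̇ = J⁺·V = [-0.1270, 0.3890, 0.6750]

-0.1270 0.3890 0.6750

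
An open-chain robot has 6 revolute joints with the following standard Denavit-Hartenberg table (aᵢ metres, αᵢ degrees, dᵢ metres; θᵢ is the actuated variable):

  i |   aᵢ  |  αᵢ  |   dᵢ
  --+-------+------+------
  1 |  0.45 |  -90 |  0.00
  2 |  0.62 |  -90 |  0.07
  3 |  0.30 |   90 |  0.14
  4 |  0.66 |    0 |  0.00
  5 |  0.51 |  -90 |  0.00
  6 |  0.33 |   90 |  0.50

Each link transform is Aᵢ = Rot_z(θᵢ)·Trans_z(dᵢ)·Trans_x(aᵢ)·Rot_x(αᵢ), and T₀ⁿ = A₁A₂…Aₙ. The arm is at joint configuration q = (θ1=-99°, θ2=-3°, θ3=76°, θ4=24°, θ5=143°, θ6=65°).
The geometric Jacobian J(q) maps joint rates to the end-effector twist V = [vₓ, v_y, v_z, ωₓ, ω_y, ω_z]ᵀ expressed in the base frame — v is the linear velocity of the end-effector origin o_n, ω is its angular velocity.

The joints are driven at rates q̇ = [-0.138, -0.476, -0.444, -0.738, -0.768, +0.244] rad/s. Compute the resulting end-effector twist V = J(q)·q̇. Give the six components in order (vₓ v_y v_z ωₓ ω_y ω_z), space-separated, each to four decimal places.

o_n = [-0.2818, -0.7866, -0.0480]
J₁: ẑ×o_n = [0.7866, -0.2818, 0.0000], ω = ẑ
J2: z=[0.9877, -0.1564, 0.0000] o=[-0.0704, -0.4445, 0.0000] → [0.0075, 0.0474, -0.3710, 0.9877, -0.1564, 0.0000]
J3: z=[-0.0082, -0.0517, -0.9986] o=[-0.0981, -1.0669, 0.0324] → [0.2842, 0.1828, -0.0118, -0.0082, -0.0517, -0.9986]
J4: z=[0.0874, -0.9949, 0.0508] o=[-0.3981, -1.1002, -0.1036] → [-0.0712, 0.0011, 0.1431, 0.0874, -0.9949, 0.0508]
J5: z=[0.0874, -0.9949, 0.0508] o=[-1.0009, -1.1665, -0.3640] → [-0.3337, 0.0089, 0.7486, 0.0874, -0.9949, 0.0508]
J6: z=[0.2321, 0.0699, 0.9702] o=[-0.5068, -1.1292, -0.4849] → [-0.3019, 0.1169, 0.0638, 0.2321, 0.0699, 0.9702]
V = J·q̇ = [-0.0032, -0.0439, -0.4831, -0.5415, 1.6128, 0.4656]

-0.0032 -0.0439 -0.4831 -0.5415 1.6128 0.4656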